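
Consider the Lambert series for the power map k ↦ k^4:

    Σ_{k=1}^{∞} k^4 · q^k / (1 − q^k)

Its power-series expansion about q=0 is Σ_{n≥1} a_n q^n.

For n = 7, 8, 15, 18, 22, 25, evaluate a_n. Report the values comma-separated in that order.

n=7: 1·7 7·1  f→[1+2401]=2402
n=8: 1·8 2·4 4·2 8·1  f→[1+16+256+4096]=4369
n=15: 1·15 3·5 5·3 15·1  f→[1+81+625+50625]=51332
[q^18] f(1)=1,f(2)=16,f(3)=81,f(6)=1296,f(9)=6561,f(18)=104976 ⇒ 112931
[q^22] f(22)=234256,f(11)=14641,f(2)=16,f(1)=1 ⇒ 248914
[q^25] f(25)=390625,f(5)=625,f(1)=1 ⇒ 391251

2402, 4369, 51332, 112931, 248914, 391251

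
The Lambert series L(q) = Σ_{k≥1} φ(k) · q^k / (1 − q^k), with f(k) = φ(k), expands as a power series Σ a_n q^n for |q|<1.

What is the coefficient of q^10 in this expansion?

d|10:{1,2,5,10}  Σφ=1+1+4+4=10

a_10 = 10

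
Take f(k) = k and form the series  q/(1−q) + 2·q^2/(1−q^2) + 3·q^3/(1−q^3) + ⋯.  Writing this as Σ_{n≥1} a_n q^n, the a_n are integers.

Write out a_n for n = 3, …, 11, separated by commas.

4, 7, 6, 12, 8, 15, 13, 18, 12

q^3  k|3↦f(k): 1:1 3:3  a_3=4
q^4  k|4↦f(k): 4:4 2:2 1:1  a_4=7
[q^5] f(1)=1,f(5)=5 ⇒ 6
n=6: 1·6 2·3 3·2 6·1  f→[1+2+3+6]=12
d|7:{1,7}  Σf=1+7=8
d|8:{8,4,2,1}  Σf=8+4+2+1=15
q^9  k|9↦f(k): 9:9 3:3 1:1  a_9=13
[q^10] f(1)=1,f(2)=2,f(5)=5,f(10)=10 ⇒ 18
q^11  k|11↦f(k): 11:11 1:1  a_11=12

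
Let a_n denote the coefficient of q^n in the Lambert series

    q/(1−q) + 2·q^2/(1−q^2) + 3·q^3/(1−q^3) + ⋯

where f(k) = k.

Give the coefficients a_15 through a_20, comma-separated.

24, 31, 18, 39, 20, 42

d|15:{1,3,5,15}  Σf=1+3+5+15=24
d|16:{1,2,4,8,16}  Σf=1+2+4+8+16=31
d|17:{1,17}  Σf=1+17=18
d|18:{18,9,6,3,2,1}  Σf=18+9+6+3+2+1=39
d|19:{1,19}  Σf=1+19=20
q^20  k|20↦f(k): 1:1 2:2 4:4 5:5 10:10 20:20  a_20=42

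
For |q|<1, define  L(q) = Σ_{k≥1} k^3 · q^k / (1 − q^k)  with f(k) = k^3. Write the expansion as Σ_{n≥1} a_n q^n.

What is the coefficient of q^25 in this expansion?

a_25 = 15751

q^25  k|25↦f(k): 25:15625 5:125 1:1  a_25=15751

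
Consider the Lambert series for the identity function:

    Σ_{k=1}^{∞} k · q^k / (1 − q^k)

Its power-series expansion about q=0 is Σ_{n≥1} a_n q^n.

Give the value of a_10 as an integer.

a_10 = 18

n=10: 10·1 5·2 2·5 1·10  f→[10+5+2+1]=18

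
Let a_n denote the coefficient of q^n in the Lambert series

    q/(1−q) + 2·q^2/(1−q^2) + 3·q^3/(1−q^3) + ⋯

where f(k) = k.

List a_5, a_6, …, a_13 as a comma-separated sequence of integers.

d|5:{1,5}  Σf=1+5=6
[q^6] f(1)=1,f(2)=2,f(3)=3,f(6)=6 ⇒ 12
[q^7] f(7)=7,f(1)=1 ⇒ 8
q^8  k|8↦f(k): 8:8 4:4 2:2 1:1  a_8=15
d|9:{9,3,1}  Σf=9+3+1=13
d|10:{1,2,5,10}  Σf=1+2+5+10=18
[q^11] f(1)=1,f(11)=11 ⇒ 12
q^12  k|12↦f(k): 12:12 6:6 4:4 3:3 2:2 1:1  a_12=28
d|13:{1,13}  Σf=1+13=14

6, 12, 8, 15, 13, 18, 12, 28, 14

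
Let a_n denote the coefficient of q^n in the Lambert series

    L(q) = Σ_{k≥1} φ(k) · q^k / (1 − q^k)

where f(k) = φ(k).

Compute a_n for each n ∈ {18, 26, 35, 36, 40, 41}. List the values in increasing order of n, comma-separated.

d|18:{18,9,6,3,2,1}  Σφ=6+6+2+2+1+1=18
d|26:{1,2,13,26}  Σφ=1+1+12+12=26
n=35: 1·35 5·7 7·5 35·1  φ→[1+4+6+24]=35
n=36: 36·1 18·2 12·3 9·4 6·6 4·9 3·12 2·18 1·36  φ→[12+6+4+6+2+2+2+1+1]=36
[q^40] φ(1)=1,φ(2)=1,φ(4)=2,φ(5)=4,φ(8)=4,φ(10)=4,φ(20)=8,φ(40)=16 ⇒ 40
[q^41] φ(1)=1,φ(41)=40 ⇒ 41

18, 26, 35, 36, 40, 41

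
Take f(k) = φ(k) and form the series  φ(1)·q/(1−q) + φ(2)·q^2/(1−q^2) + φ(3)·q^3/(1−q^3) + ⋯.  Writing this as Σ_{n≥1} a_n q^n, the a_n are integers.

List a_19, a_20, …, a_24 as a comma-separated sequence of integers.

q^19  k|19↦φ(k): 19:18 1:1  a_19=19
[q^20] φ(1)=1,φ(2)=1,φ(4)=2,φ(5)=4,φ(10)=4,φ(20)=8 ⇒ 20
n=21: 1·21 3·7 7·3 21·1  φ→[1+2+6+12]=21
[q^22] φ(1)=1,φ(2)=1,φ(11)=10,φ(22)=10 ⇒ 22
q^23  k|23↦φ(k): 1:1 23:22  a_23=23
[q^24] φ(24)=8,φ(12)=4,φ(8)=4,φ(6)=2,φ(4)=2,φ(3)=2,φ(2)=1,φ(1)=1 ⇒ 24

19, 20, 21, 22, 23, 24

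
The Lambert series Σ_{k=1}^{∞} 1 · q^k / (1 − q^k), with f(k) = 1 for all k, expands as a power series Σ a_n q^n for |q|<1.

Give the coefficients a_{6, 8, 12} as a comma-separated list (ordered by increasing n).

4, 4, 6

n=6: 6·1 3·2 2·3 1·6  f→[1+1+1+1]=4
d|8:{1,2,4,8}  Σf=1+1+1+1=4
[q^12] f(12)=1,f(6)=1,f(4)=1,f(3)=1,f(2)=1,f(1)=1 ⇒ 6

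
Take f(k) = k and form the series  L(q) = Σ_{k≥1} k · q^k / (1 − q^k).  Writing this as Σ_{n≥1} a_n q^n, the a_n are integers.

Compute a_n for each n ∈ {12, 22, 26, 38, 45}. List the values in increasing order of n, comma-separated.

n=12: 12·1 6·2 4·3 3·4 2·6 1·12  f→[12+6+4+3+2+1]=28
n=22: 1·22 2·11 11·2 22·1  f→[1+2+11+22]=36
n=26: 1·26 2·13 13·2 26·1  f→[1+2+13+26]=42
d|38:{38,19,2,1}  Σf=38+19+2+1=60
q^45  k|45↦f(k): 1:1 3:3 5:5 9:9 15:15 45:45  a_45=78

28, 36, 42, 60, 78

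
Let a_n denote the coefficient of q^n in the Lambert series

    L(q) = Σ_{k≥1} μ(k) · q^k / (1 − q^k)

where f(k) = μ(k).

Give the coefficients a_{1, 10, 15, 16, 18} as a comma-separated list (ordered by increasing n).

d|1:{1}  Σμ=1=1
q^10  k|10↦μ(k): 10:1 5:-1 2:-1 1:1  a_10=0
d|15:{15,5,3,1}  Σμ=1+(-1)+(-1)+1=0
q^16  k|16↦μ(k): 1:1 2:-1 4:0 8:0 16:0  a_16=0
[q^18] μ(18)=0,μ(9)=0,μ(6)=1,μ(3)=-1,μ(2)=-1,μ(1)=1 ⇒ 0

1, 0, 0, 0, 0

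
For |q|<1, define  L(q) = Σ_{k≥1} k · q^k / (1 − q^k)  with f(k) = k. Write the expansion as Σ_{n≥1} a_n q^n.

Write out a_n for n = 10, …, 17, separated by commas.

18, 12, 28, 14, 24, 24, 31, 18

n=10: 1·10 2·5 5·2 10·1  f→[1+2+5+10]=18
d|11:{11,1}  Σf=11+1=12
d|12:{1,2,3,4,6,12}  Σf=1+2+3+4+6+12=28
n=13: 13·1 1·13  f→[13+1]=14
n=14: 14·1 7·2 2·7 1·14  f→[14+7+2+1]=24
d|15:{1,3,5,15}  Σf=1+3+5+15=24
q^16  k|16↦f(k): 16:16 8:8 4:4 2:2 1:1  a_16=31
n=17: 17·1 1·17  f→[17+1]=18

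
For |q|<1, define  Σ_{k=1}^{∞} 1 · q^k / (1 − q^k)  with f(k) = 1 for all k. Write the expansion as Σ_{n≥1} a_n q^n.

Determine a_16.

a_16 = 5

[q^16] f(16)=1,f(8)=1,f(4)=1,f(2)=1,f(1)=1 ⇒ 5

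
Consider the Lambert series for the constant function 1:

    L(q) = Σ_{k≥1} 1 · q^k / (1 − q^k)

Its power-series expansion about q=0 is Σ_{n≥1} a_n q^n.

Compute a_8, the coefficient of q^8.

d|8:{8,4,2,1}  Σf=1+1+1+1=4

a_8 = 4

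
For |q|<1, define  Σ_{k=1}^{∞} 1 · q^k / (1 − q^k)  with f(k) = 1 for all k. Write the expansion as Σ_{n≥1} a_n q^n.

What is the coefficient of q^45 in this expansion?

q^45  k|45↦f(k): 45:1 15:1 9:1 5:1 3:1 1:1  a_45=6

a_45 = 6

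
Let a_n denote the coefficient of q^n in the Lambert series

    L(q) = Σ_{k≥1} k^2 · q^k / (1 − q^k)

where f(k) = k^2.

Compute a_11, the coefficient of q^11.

d|11:{11,1}  Σf=121+1=122

a_11 = 122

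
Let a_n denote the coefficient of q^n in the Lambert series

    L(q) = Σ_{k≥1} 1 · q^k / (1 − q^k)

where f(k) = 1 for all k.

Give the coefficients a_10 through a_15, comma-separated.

4, 2, 6, 2, 4, 4

q^10  k|10↦f(k): 1:1 2:1 5:1 10:1  a_10=4
d|11:{1,11}  Σf=1+1=2
d|12:{1,2,3,4,6,12}  Σf=1+1+1+1+1+1=6
d|13:{13,1}  Σf=1+1=2
n=14: 14·1 7·2 2·7 1·14  f→[1+1+1+1]=4
[q^15] f(1)=1,f(3)=1,f(5)=1,f(15)=1 ⇒ 4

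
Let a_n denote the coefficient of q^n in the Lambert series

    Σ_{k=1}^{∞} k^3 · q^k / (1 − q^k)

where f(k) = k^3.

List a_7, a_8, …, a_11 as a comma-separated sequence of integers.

d|7:{1,7}  Σf=1+343=344
d|8:{1,2,4,8}  Σf=1+8+64+512=585
d|9:{9,3,1}  Σf=729+27+1=757
q^10  k|10↦f(k): 1:1 2:8 5:125 10:1000  a_10=1134
n=11: 11·1 1·11  f→[1331+1]=1332

344, 585, 757, 1134, 1332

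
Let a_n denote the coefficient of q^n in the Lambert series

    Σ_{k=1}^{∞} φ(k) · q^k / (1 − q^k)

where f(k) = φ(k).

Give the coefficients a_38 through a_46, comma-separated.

q^38  k|38↦φ(k): 38:18 19:18 2:1 1:1  a_38=38
n=39: 39·1 13·3 3·13 1·39  φ→[24+12+2+1]=39
n=40: 40·1 20·2 10·4 8·5 5·8 4·10 2·20 1·40  φ→[16+8+4+4+4+2+1+1]=40
d|41:{1,41}  Σφ=1+40=41
q^42  k|42↦φ(k): 42:12 21:12 14:6 7:6 6:2 3:2 2:1 1:1  a_42=42
[q^43] φ(43)=42,φ(1)=1 ⇒ 43
[q^44] φ(1)=1,φ(2)=1,φ(4)=2,φ(11)=10,φ(22)=10,φ(44)=20 ⇒ 44
q^45  k|45↦φ(k): 45:24 15:8 9:6 5:4 3:2 1:1  a_45=45
q^46  k|46↦φ(k): 1:1 2:1 23:22 46:22  a_46=46

38, 39, 40, 41, 42, 43, 44, 45, 46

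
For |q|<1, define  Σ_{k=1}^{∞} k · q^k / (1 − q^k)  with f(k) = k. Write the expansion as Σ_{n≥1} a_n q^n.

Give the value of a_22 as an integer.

a_22 = 36

[q^22] f(1)=1,f(2)=2,f(11)=11,f(22)=22 ⇒ 36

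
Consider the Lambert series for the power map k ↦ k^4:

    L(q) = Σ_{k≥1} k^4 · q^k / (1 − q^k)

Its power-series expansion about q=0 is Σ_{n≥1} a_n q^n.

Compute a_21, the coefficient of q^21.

a_21 = 196964

q^21  k|21↦f(k): 1:1 3:81 7:2401 21:194481  a_21=196964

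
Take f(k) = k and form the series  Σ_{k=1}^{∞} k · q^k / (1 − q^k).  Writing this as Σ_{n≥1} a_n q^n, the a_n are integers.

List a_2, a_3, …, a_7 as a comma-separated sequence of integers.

3, 4, 7, 6, 12, 8

[q^2] f(2)=2,f(1)=1 ⇒ 3
[q^3] f(1)=1,f(3)=3 ⇒ 4
d|4:{4,2,1}  Σf=4+2+1=7
q^5  k|5↦f(k): 5:5 1:1  a_5=6
[q^6] f(1)=1,f(2)=2,f(3)=3,f(6)=6 ⇒ 12
[q^7] f(7)=7,f(1)=1 ⇒ 8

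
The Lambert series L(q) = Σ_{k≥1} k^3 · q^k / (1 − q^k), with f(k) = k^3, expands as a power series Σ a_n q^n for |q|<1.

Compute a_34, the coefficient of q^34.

d|34:{34,17,2,1}  Σf=39304+4913+8+1=44226

a_34 = 44226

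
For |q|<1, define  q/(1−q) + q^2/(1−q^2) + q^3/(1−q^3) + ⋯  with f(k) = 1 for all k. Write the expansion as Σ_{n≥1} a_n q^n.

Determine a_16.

a_16 = 5

d|16:{16,8,4,2,1}  Σf=1+1+1+1+1=5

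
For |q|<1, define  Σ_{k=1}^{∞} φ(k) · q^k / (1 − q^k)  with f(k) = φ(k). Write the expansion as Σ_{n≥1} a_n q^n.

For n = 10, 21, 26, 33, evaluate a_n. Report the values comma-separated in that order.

n=10: 1·10 2·5 5·2 10·1  φ→[1+1+4+4]=10
n=21: 21·1 7·3 3·7 1·21  φ→[12+6+2+1]=21
d|26:{1,2,13,26}  Σφ=1+1+12+12=26
q^33  k|33↦φ(k): 1:1 3:2 11:10 33:20  a_33=33

10, 21, 26, 33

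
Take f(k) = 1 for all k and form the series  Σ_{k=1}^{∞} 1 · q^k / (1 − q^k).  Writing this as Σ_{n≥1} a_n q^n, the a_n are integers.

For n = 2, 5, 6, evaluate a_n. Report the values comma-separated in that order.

q^2  k|2↦f(k): 2:1 1:1  a_2=2
q^5  k|5↦f(k): 5:1 1:1  a_5=2
q^6  k|6↦f(k): 1:1 2:1 3:1 6:1  a_6=4

2, 2, 4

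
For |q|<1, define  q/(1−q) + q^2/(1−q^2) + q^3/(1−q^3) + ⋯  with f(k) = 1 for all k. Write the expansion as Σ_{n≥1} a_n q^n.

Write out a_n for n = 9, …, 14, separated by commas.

3, 4, 2, 6, 2, 4

q^9  k|9↦f(k): 1:1 3:1 9:1  a_9=3
q^10  k|10↦f(k): 10:1 5:1 2:1 1:1  a_10=4
n=11: 1·11 11·1  f→[1+1]=2
d|12:{1,2,3,4,6,12}  Σf=1+1+1+1+1+1=6
n=13: 13·1 1·13  f→[1+1]=2
q^14  k|14↦f(k): 1:1 2:1 7:1 14:1  a_14=4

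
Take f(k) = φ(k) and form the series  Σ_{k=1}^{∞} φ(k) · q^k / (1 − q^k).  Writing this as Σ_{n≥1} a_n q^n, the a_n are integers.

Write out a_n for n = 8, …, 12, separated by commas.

[q^8] φ(8)=4,φ(4)=2,φ(2)=1,φ(1)=1 ⇒ 8
n=9: 1·9 3·3 9·1  φ→[1+2+6]=9
n=10: 1·10 2·5 5·2 10·1  φ→[1+1+4+4]=10
[q^11] φ(11)=10,φ(1)=1 ⇒ 11
[q^12] φ(12)=4,φ(6)=2,φ(4)=2,φ(3)=2,φ(2)=1,φ(1)=1 ⇒ 12

8, 9, 10, 11, 12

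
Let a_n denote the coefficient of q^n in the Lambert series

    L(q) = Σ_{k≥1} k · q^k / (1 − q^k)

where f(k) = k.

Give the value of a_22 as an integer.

a_22 = 36

n=22: 22·1 11·2 2·11 1·22  f→[22+11+2+1]=36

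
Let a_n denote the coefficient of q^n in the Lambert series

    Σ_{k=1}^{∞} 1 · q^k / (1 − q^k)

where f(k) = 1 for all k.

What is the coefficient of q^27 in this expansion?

q^27  k|27↦f(k): 27:1 9:1 3:1 1:1  a_27=4

a_27 = 4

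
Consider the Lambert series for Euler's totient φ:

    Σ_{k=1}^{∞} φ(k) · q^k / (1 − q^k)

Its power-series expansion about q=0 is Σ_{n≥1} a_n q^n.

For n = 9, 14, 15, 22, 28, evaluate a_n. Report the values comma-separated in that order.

n=9: 9·1 3·3 1·9  φ→[6+2+1]=9
q^14  k|14↦φ(k): 14:6 7:6 2:1 1:1  a_14=14
q^15  k|15↦φ(k): 1:1 3:2 5:4 15:8  a_15=15
n=22: 1·22 2·11 11·2 22·1  φ→[1+1+10+10]=22
d|28:{28,14,7,4,2,1}  Σφ=12+6+6+2+1+1=28

9, 14, 15, 22, 28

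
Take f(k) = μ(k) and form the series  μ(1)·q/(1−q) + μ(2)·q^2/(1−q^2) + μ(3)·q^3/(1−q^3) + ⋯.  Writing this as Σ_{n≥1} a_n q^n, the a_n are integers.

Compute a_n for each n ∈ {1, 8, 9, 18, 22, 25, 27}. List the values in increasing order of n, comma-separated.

n=1: 1·1  μ→[1]=1
q^8  k|8↦μ(k): 1:1 2:-1 4:0 8:0  a_8=0
n=9: 1·9 3·3 9·1  μ→[1+(-1)+0]=0
q^18  k|18↦μ(k): 1:1 2:-1 3:-1 6:1 9:0 18:0  a_18=0
n=22: 1·22 2·11 11·2 22·1  μ→[1+(-1)+(-1)+1]=0
d|25:{25,5,1}  Σμ=0+(-1)+1=0
n=27: 1·27 3·9 9·3 27·1  μ→[1+(-1)+0+0]=0

1, 0, 0, 0, 0, 0, 0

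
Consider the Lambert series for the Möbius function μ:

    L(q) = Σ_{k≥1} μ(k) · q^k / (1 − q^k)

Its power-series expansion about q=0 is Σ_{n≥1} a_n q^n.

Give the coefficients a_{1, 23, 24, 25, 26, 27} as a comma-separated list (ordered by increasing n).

1, 0, 0, 0, 0, 0

n=1: 1·1  μ→[1]=1
n=23: 23·1 1·23  μ→[(-1)+1]=0
[q^24] μ(24)=0,μ(12)=0,μ(8)=0,μ(6)=1,μ(4)=0,μ(3)=-1,μ(2)=-1,μ(1)=1 ⇒ 0
q^25  k|25↦μ(k): 25:0 5:-1 1:1  a_25=0
[q^26] μ(1)=1,μ(2)=-1,μ(13)=-1,μ(26)=1 ⇒ 0
d|27:{27,9,3,1}  Σμ=0+0+(-1)+1=0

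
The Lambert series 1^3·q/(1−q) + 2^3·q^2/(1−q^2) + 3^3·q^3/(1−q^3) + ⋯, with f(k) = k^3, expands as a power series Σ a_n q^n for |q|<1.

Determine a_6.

[q^6] f(6)=216,f(3)=27,f(2)=8,f(1)=1 ⇒ 252

a_6 = 252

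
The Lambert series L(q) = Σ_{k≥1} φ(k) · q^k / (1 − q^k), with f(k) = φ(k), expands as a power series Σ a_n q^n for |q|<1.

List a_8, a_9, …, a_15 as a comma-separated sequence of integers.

n=8: 8·1 4·2 2·4 1·8  φ→[4+2+1+1]=8
d|9:{9,3,1}  Σφ=6+2+1=9
[q^10] φ(1)=1,φ(2)=1,φ(5)=4,φ(10)=4 ⇒ 10
n=11: 1·11 11·1  φ→[1+10]=11
q^12  k|12↦φ(k): 12:4 6:2 4:2 3:2 2:1 1:1  a_12=12
[q^13] φ(1)=1,φ(13)=12 ⇒ 13
[q^14] φ(1)=1,φ(2)=1,φ(7)=6,φ(14)=6 ⇒ 14
d|15:{15,5,3,1}  Σφ=8+4+2+1=15

8, 9, 10, 11, 12, 13, 14, 15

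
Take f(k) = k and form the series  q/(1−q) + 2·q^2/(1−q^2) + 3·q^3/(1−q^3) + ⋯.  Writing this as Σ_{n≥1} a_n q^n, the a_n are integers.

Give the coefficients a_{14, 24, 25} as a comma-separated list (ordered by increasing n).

24, 60, 31

d|14:{1,2,7,14}  Σf=1+2+7+14=24
n=24: 1·24 2·12 3·8 4·6 6·4 8·3 12·2 24·1  f→[1+2+3+4+6+8+12+24]=60
n=25: 1·25 5·5 25·1  f→[1+5+25]=31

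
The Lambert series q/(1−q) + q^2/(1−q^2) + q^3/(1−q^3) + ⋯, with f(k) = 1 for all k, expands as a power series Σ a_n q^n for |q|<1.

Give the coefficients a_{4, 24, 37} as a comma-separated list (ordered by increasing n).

n=4: 1·4 2·2 4·1  f→[1+1+1]=3
n=24: 24·1 12·2 8·3 6·4 4·6 3·8 2·12 1·24  f→[1+1+1+1+1+1+1+1]=8
q^37  k|37↦f(k): 37:1 1:1  a_37=2

3, 8, 2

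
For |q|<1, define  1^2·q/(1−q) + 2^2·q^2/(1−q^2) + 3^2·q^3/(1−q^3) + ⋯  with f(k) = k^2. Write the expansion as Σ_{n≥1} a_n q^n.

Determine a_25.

n=25: 25·1 5·5 1·25  f→[625+25+1]=651

a_25 = 651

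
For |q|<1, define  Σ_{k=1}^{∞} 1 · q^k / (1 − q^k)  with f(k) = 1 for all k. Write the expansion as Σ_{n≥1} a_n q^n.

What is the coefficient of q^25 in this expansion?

a_25 = 3

d|25:{25,5,1}  Σf=1+1+1=3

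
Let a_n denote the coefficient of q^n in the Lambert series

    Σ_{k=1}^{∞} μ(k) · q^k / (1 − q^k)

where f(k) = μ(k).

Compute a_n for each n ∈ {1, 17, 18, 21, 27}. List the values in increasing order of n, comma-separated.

1, 0, 0, 0, 0

q^1  k|1↦μ(k): 1:1  a_1=1
[q^17] μ(17)=-1,μ(1)=1 ⇒ 0
d|18:{1,2,3,6,9,18}  Σμ=1+(-1)+(-1)+1+0+0=0
[q^21] μ(21)=1,μ(7)=-1,μ(3)=-1,μ(1)=1 ⇒ 0
d|27:{27,9,3,1}  Σμ=0+0+(-1)+1=0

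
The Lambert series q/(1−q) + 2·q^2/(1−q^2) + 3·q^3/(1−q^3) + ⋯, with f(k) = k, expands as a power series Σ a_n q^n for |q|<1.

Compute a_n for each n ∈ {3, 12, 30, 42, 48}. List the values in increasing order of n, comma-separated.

d|3:{3,1}  Σf=3+1=4
n=12: 12·1 6·2 4·3 3·4 2·6 1·12  f→[12+6+4+3+2+1]=28
d|30:{1,2,3,5,6,10,15,30}  Σf=1+2+3+5+6+10+15+30=72
[q^42] f(42)=42,f(21)=21,f(14)=14,f(7)=7,f(6)=6,f(3)=3,f(2)=2,f(1)=1 ⇒ 96
q^48  k|48↦f(k): 48:48 24:24 16:16 12:12 8:8 6:6 4:4 3:3 2:2 1:1  a_48=124

4, 28, 72, 96, 124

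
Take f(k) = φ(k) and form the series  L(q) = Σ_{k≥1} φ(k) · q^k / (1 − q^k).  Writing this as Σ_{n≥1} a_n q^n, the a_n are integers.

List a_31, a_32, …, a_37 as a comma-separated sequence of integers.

[q^31] φ(31)=30,φ(1)=1 ⇒ 31
d|32:{1,2,4,8,16,32}  Σφ=1+1+2+4+8+16=32
q^33  k|33↦φ(k): 1:1 3:2 11:10 33:20  a_33=33
q^34  k|34↦φ(k): 34:16 17:16 2:1 1:1  a_34=34
d|35:{1,5,7,35}  Σφ=1+4+6+24=35
d|36:{1,2,3,4,6,9,12,18,36}  Σφ=1+1+2+2+2+6+4+6+12=36
n=37: 1·37 37·1  φ→[1+36]=37

31, 32, 33, 34, 35, 36, 37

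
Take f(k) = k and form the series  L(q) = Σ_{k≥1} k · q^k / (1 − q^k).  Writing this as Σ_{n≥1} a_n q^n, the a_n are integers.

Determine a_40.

n=40: 1·40 2·20 4·10 5·8 8·5 10·4 20·2 40·1  f→[1+2+4+5+8+10+20+40]=90

a_40 = 90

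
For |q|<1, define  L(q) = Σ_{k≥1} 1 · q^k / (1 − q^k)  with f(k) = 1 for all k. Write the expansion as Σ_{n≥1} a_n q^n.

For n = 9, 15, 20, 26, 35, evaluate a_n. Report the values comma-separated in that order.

3, 4, 6, 4, 4

d|9:{9,3,1}  Σf=1+1+1=3
n=15: 15·1 5·3 3·5 1·15  f→[1+1+1+1]=4
q^20  k|20↦f(k): 1:1 2:1 4:1 5:1 10:1 20:1  a_20=6
d|26:{1,2,13,26}  Σf=1+1+1+1=4
[q^35] f(35)=1,f(7)=1,f(5)=1,f(1)=1 ⇒ 4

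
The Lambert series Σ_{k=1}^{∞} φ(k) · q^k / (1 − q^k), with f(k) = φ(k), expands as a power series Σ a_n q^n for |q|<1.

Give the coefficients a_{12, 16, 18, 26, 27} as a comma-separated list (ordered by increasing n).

q^12  k|12↦φ(k): 1:1 2:1 3:2 4:2 6:2 12:4  a_12=12
[q^16] φ(16)=8,φ(8)=4,φ(4)=2,φ(2)=1,φ(1)=1 ⇒ 16
[q^18] φ(1)=1,φ(2)=1,φ(3)=2,φ(6)=2,φ(9)=6,φ(18)=6 ⇒ 18
q^26  k|26↦φ(k): 1:1 2:1 13:12 26:12  a_26=26
[q^27] φ(1)=1,φ(3)=2,φ(9)=6,φ(27)=18 ⇒ 27

12, 16, 18, 26, 27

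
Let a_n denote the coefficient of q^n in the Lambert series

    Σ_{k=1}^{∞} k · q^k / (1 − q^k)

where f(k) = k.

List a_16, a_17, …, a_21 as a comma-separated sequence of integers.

31, 18, 39, 20, 42, 32

[q^16] f(1)=1,f(2)=2,f(4)=4,f(8)=8,f(16)=16 ⇒ 31
n=17: 1·17 17·1  f→[1+17]=18
n=18: 18·1 9·2 6·3 3·6 2·9 1·18  f→[18+9+6+3+2+1]=39
d|19:{1,19}  Σf=1+19=20
[q^20] f(20)=20,f(10)=10,f(5)=5,f(4)=4,f(2)=2,f(1)=1 ⇒ 42
[q^21] f(1)=1,f(3)=3,f(7)=7,f(21)=21 ⇒ 32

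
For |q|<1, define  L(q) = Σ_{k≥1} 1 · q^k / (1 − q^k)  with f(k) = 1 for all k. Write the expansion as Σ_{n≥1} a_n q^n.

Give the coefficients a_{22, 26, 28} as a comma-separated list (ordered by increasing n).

4, 4, 6

n=22: 1·22 2·11 11·2 22·1  f→[1+1+1+1]=4
d|26:{26,13,2,1}  Σf=1+1+1+1=4
n=28: 1·28 2·14 4·7 7·4 14·2 28·1  f→[1+1+1+1+1+1]=6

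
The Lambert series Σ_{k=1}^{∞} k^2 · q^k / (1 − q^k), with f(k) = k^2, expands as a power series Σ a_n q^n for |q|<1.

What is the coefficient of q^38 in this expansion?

a_38 = 1810

q^38  k|38↦f(k): 38:1444 19:361 2:4 1:1  a_38=1810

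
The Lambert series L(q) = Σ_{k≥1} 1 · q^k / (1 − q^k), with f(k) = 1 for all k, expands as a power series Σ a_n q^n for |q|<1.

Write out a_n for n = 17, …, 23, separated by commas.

2, 6, 2, 6, 4, 4, 2

[q^17] f(17)=1,f(1)=1 ⇒ 2
[q^18] f(1)=1,f(2)=1,f(3)=1,f(6)=1,f(9)=1,f(18)=1 ⇒ 6
q^19  k|19↦f(k): 19:1 1:1  a_19=2
n=20: 20·1 10·2 5·4 4·5 2·10 1·20  f→[1+1+1+1+1+1]=6
q^21  k|21↦f(k): 21:1 7:1 3:1 1:1  a_21=4
q^22  k|22↦f(k): 1:1 2:1 11:1 22:1  a_22=4
n=23: 23·1 1·23  f→[1+1]=2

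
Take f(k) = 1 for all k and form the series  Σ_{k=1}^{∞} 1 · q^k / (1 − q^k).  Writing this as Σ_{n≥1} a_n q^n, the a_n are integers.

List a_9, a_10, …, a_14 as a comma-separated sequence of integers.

3, 4, 2, 6, 2, 4

d|9:{9,3,1}  Σf=1+1+1=3
d|10:{1,2,5,10}  Σf=1+1+1+1=4
[q^11] f(11)=1,f(1)=1 ⇒ 2
n=12: 12·1 6·2 4·3 3·4 2·6 1·12  f→[1+1+1+1+1+1]=6
n=13: 1·13 13·1  f→[1+1]=2
q^14  k|14↦f(k): 14:1 7:1 2:1 1:1  a_14=4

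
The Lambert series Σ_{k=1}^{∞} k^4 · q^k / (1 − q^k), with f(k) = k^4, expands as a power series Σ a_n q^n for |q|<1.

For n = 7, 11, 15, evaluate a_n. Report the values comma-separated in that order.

2402, 14642, 51332

d|7:{1,7}  Σf=1+2401=2402
n=11: 1·11 11·1  f→[1+14641]=14642
n=15: 15·1 5·3 3·5 1·15  f→[50625+625+81+1]=51332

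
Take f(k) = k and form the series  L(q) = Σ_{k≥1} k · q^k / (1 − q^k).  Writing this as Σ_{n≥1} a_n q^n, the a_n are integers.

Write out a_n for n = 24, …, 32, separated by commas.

n=24: 1·24 2·12 3·8 4·6 6·4 8·3 12·2 24·1  f→[1+2+3+4+6+8+12+24]=60
[q^25] f(1)=1,f(5)=5,f(25)=25 ⇒ 31
q^26  k|26↦f(k): 26:26 13:13 2:2 1:1  a_26=42
q^27  k|27↦f(k): 1:1 3:3 9:9 27:27  a_27=40
n=28: 28·1 14·2 7·4 4·7 2·14 1·28  f→[28+14+7+4+2+1]=56
d|29:{29,1}  Σf=29+1=30
d|30:{1,2,3,5,6,10,15,30}  Σf=1+2+3+5+6+10+15+30=72
[q^31] f(1)=1,f(31)=31 ⇒ 32
d|32:{32,16,8,4,2,1}  Σf=32+16+8+4+2+1=63

60, 31, 42, 40, 56, 30, 72, 32, 63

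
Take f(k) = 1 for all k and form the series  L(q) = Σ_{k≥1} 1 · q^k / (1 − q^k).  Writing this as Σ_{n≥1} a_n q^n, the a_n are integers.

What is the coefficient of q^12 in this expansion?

a_12 = 6

[q^12] f(12)=1,f(6)=1,f(4)=1,f(3)=1,f(2)=1,f(1)=1 ⇒ 6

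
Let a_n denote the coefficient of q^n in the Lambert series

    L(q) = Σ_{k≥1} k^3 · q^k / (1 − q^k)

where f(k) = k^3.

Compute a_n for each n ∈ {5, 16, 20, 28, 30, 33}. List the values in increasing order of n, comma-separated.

126, 4681, 9198, 25112, 31752, 37296

d|5:{5,1}  Σf=125+1=126
n=16: 16·1 8·2 4·4 2·8 1·16  f→[4096+512+64+8+1]=4681
[q^20] f(1)=1,f(2)=8,f(4)=64,f(5)=125,f(10)=1000,f(20)=8000 ⇒ 9198
n=28: 1·28 2·14 4·7 7·4 14·2 28·1  f→[1+8+64+343+2744+21952]=25112
[q^30] f(1)=1,f(2)=8,f(3)=27,f(5)=125,f(6)=216,f(10)=1000,f(15)=3375,f(30)=27000 ⇒ 31752
d|33:{1,3,11,33}  Σf=1+27+1331+35937=37296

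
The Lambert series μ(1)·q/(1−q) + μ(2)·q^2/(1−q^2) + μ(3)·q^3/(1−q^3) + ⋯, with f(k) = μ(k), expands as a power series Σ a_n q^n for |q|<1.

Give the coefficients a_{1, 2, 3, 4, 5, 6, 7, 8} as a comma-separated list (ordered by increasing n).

1, 0, 0, 0, 0, 0, 0, 0

d|1:{1}  Σμ=1=1
q^2  k|2↦μ(k): 1:1 2:-1  a_2=0
n=3: 3·1 1·3  μ→[(-1)+1]=0
[q^4] μ(1)=1,μ(2)=-1,μ(4)=0 ⇒ 0
[q^5] μ(5)=-1,μ(1)=1 ⇒ 0
d|6:{6,3,2,1}  Σμ=1+(-1)+(-1)+1=0
n=7: 1·7 7·1  μ→[1+(-1)]=0
q^8  k|8↦μ(k): 8:0 4:0 2:-1 1:1  a_8=0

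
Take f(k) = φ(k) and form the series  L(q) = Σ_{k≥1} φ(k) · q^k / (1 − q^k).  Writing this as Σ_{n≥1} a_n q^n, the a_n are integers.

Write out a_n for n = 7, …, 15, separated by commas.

[q^7] φ(7)=6,φ(1)=1 ⇒ 7
d|8:{1,2,4,8}  Σφ=1+1+2+4=8
[q^9] φ(9)=6,φ(3)=2,φ(1)=1 ⇒ 9
n=10: 10·1 5·2 2·5 1·10  φ→[4+4+1+1]=10
[q^11] φ(1)=1,φ(11)=10 ⇒ 11
d|12:{1,2,3,4,6,12}  Σφ=1+1+2+2+2+4=12
q^13  k|13↦φ(k): 1:1 13:12  a_13=13
n=14: 1·14 2·7 7·2 14·1  φ→[1+1+6+6]=14
d|15:{15,5,3,1}  Σφ=8+4+2+1=15

7, 8, 9, 10, 11, 12, 13, 14, 15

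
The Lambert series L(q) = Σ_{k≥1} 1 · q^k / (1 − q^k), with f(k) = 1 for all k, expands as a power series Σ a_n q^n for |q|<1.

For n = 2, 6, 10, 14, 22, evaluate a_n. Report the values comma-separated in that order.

d|2:{1,2}  Σf=1+1=2
[q^6] f(6)=1,f(3)=1,f(2)=1,f(1)=1 ⇒ 4
d|10:{1,2,5,10}  Σf=1+1+1+1=4
d|14:{1,2,7,14}  Σf=1+1+1+1=4
d|22:{22,11,2,1}  Σf=1+1+1+1=4

2, 4, 4, 4, 4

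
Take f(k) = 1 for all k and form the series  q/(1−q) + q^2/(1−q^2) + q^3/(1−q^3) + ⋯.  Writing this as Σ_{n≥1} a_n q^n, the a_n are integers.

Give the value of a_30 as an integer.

a_30 = 8

n=30: 30·1 15·2 10·3 6·5 5·6 3·10 2·15 1·30  f→[1+1+1+1+1+1+1+1]=8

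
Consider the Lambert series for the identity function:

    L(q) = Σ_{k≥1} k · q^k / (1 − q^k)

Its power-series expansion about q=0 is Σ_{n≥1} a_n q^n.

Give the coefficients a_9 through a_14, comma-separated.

q^9  k|9↦f(k): 9:9 3:3 1:1  a_9=13
[q^10] f(10)=10,f(5)=5,f(2)=2,f(1)=1 ⇒ 18
[q^11] f(1)=1,f(11)=11 ⇒ 12
d|12:{12,6,4,3,2,1}  Σf=12+6+4+3+2+1=28
[q^13] f(13)=13,f(1)=1 ⇒ 14
[q^14] f(14)=14,f(7)=7,f(2)=2,f(1)=1 ⇒ 24

13, 18, 12, 28, 14, 24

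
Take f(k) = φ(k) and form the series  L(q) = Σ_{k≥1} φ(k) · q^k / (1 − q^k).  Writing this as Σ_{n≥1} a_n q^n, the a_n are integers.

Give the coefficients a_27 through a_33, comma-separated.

[q^27] φ(27)=18,φ(9)=6,φ(3)=2,φ(1)=1 ⇒ 27
d|28:{28,14,7,4,2,1}  Σφ=12+6+6+2+1+1=28
n=29: 29·1 1·29  φ→[28+1]=29
d|30:{30,15,10,6,5,3,2,1}  Σφ=8+8+4+2+4+2+1+1=30
q^31  k|31↦φ(k): 1:1 31:30  a_31=31
[q^32] φ(32)=16,φ(16)=8,φ(8)=4,φ(4)=2,φ(2)=1,φ(1)=1 ⇒ 32
q^33  k|33↦φ(k): 33:20 11:10 3:2 1:1  a_33=33

27, 28, 29, 30, 31, 32, 33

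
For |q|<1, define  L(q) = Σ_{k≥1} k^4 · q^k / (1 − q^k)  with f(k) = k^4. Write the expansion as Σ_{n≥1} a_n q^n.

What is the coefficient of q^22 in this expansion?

a_22 = 248914

d|22:{22,11,2,1}  Σf=234256+14641+16+1=248914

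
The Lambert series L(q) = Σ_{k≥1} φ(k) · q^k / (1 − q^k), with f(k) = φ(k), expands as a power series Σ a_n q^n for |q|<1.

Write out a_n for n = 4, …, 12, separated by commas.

q^4  k|4↦φ(k): 4:2 2:1 1:1  a_4=4
d|5:{5,1}  Σφ=4+1=5
d|6:{1,2,3,6}  Σφ=1+1+2+2=6
q^7  k|7↦φ(k): 1:1 7:6  a_7=7
[q^8] φ(1)=1,φ(2)=1,φ(4)=2,φ(8)=4 ⇒ 8
d|9:{9,3,1}  Σφ=6+2+1=9
[q^10] φ(10)=4,φ(5)=4,φ(2)=1,φ(1)=1 ⇒ 10
q^11  k|11↦φ(k): 11:10 1:1  a_11=11
d|12:{1,2,3,4,6,12}  Σφ=1+1+2+2+2+4=12

4, 5, 6, 7, 8, 9, 10, 11, 12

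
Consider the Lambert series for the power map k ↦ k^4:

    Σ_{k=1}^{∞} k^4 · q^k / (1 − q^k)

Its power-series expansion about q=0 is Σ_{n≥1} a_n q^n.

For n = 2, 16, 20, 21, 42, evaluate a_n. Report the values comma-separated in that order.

17, 69905, 170898, 196964, 3348388

[q^2] f(1)=1,f(2)=16 ⇒ 17
[q^16] f(16)=65536,f(8)=4096,f(4)=256,f(2)=16,f(1)=1 ⇒ 69905
[q^20] f(1)=1,f(2)=16,f(4)=256,f(5)=625,f(10)=10000,f(20)=160000 ⇒ 170898
d|21:{21,7,3,1}  Σf=194481+2401+81+1=196964
d|42:{1,2,3,6,7,14,21,42}  Σf=1+16+81+1296+2401+38416+194481+3111696=3348388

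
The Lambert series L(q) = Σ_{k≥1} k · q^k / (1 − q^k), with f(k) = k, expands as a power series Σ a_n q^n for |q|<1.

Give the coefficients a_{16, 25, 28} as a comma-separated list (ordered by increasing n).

[q^16] f(1)=1,f(2)=2,f(4)=4,f(8)=8,f(16)=16 ⇒ 31
d|25:{1,5,25}  Σf=1+5+25=31
n=28: 1·28 2·14 4·7 7·4 14·2 28·1  f→[1+2+4+7+14+28]=56

31, 31, 56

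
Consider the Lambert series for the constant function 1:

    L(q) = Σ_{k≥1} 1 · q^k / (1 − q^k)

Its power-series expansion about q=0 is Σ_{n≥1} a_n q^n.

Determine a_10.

a_10 = 4

n=10: 10·1 5·2 2·5 1·10  f→[1+1+1+1]=4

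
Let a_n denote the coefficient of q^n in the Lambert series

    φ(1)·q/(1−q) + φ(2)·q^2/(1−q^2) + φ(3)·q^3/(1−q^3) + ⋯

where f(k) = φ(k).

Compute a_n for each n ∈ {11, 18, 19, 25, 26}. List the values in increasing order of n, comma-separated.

[q^11] φ(11)=10,φ(1)=1 ⇒ 11
[q^18] φ(1)=1,φ(2)=1,φ(3)=2,φ(6)=2,φ(9)=6,φ(18)=6 ⇒ 18
[q^19] φ(1)=1,φ(19)=18 ⇒ 19
q^25  k|25↦φ(k): 1:1 5:4 25:20  a_25=25
n=26: 1·26 2·13 13·2 26·1  φ→[1+1+12+12]=26

11, 18, 19, 25, 26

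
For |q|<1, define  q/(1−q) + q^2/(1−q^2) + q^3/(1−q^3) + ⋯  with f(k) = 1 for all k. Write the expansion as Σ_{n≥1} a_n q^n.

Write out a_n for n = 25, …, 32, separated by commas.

3, 4, 4, 6, 2, 8, 2, 6

q^25  k|25↦f(k): 25:1 5:1 1:1  a_25=3
[q^26] f(1)=1,f(2)=1,f(13)=1,f(26)=1 ⇒ 4
d|27:{1,3,9,27}  Σf=1+1+1+1=4
n=28: 1·28 2·14 4·7 7·4 14·2 28·1  f→[1+1+1+1+1+1]=6
n=29: 1·29 29·1  f→[1+1]=2
d|30:{1,2,3,5,6,10,15,30}  Σf=1+1+1+1+1+1+1+1=8
q^31  k|31↦f(k): 31:1 1:1  a_31=2
n=32: 32·1 16·2 8·4 4·8 2·16 1·32  f→[1+1+1+1+1+1]=6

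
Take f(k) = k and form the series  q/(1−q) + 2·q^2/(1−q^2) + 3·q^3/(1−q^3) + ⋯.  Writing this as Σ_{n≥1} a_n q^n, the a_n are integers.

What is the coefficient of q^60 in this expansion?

q^60  k|60↦f(k): 1:1 2:2 3:3 4:4 5:5 6:6 10:10 12:12 15:15 20:20 30:30 60:60  a_60=168

a_60 = 168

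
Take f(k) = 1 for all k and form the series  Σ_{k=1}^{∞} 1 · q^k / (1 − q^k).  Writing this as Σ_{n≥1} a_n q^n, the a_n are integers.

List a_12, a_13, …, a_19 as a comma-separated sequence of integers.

6, 2, 4, 4, 5, 2, 6, 2

n=12: 12·1 6·2 4·3 3·4 2·6 1·12  f→[1+1+1+1+1+1]=6
q^13  k|13↦f(k): 13:1 1:1  a_13=2
d|14:{14,7,2,1}  Σf=1+1+1+1=4
[q^15] f(15)=1,f(5)=1,f(3)=1,f(1)=1 ⇒ 4
n=16: 16·1 8·2 4·4 2·8 1·16  f→[1+1+1+1+1]=5
d|17:{1,17}  Σf=1+1=2
[q^18] f(1)=1,f(2)=1,f(3)=1,f(6)=1,f(9)=1,f(18)=1 ⇒ 6
q^19  k|19↦f(k): 19:1 1:1  a_19=2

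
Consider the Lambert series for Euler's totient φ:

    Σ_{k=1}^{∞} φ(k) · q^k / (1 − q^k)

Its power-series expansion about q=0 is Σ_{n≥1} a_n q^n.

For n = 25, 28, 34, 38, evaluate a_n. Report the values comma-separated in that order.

n=25: 1·25 5·5 25·1  φ→[1+4+20]=25
n=28: 1·28 2·14 4·7 7·4 14·2 28·1  φ→[1+1+2+6+6+12]=28
q^34  k|34↦φ(k): 1:1 2:1 17:16 34:16  a_34=34
q^38  k|38↦φ(k): 38:18 19:18 2:1 1:1  a_38=38

25, 28, 34, 38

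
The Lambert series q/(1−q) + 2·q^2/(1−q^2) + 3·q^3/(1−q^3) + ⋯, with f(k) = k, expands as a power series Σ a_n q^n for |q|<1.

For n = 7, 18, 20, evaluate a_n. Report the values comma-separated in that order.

[q^7] f(1)=1,f(7)=7 ⇒ 8
[q^18] f(1)=1,f(2)=2,f(3)=3,f(6)=6,f(9)=9,f(18)=18 ⇒ 39
q^20  k|20↦f(k): 20:20 10:10 5:5 4:4 2:2 1:1  a_20=42

8, 39, 42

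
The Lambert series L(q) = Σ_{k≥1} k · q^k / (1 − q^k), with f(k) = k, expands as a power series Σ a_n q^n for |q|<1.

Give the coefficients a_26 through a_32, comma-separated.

q^26  k|26↦f(k): 1:1 2:2 13:13 26:26  a_26=42
q^27  k|27↦f(k): 1:1 3:3 9:9 27:27  a_27=40
d|28:{1,2,4,7,14,28}  Σf=1+2+4+7+14+28=56
d|29:{1,29}  Σf=1+29=30
q^30  k|30↦f(k): 1:1 2:2 3:3 5:5 6:6 10:10 15:15 30:30  a_30=72
d|31:{1,31}  Σf=1+31=32
d|32:{32,16,8,4,2,1}  Σf=32+16+8+4+2+1=63

42, 40, 56, 30, 72, 32, 63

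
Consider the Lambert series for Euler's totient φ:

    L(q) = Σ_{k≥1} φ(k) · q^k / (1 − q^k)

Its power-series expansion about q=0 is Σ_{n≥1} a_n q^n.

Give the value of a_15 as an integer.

[q^15] φ(1)=1,φ(3)=2,φ(5)=4,φ(15)=8 ⇒ 15

a_15 = 15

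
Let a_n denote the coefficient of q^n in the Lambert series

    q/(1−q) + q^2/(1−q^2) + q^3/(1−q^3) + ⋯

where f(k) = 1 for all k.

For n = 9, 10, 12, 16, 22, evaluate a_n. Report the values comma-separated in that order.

d|9:{1,3,9}  Σf=1+1+1=3
d|10:{10,5,2,1}  Σf=1+1+1+1=4
q^12  k|12↦f(k): 12:1 6:1 4:1 3:1 2:1 1:1  a_12=6
d|16:{16,8,4,2,1}  Σf=1+1+1+1+1=5
d|22:{22,11,2,1}  Σf=1+1+1+1=4

3, 4, 6, 5, 4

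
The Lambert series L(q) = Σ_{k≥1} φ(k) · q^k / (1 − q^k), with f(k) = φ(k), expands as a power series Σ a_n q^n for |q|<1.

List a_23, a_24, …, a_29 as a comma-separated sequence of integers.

d|23:{1,23}  Σφ=1+22=23
d|24:{1,2,3,4,6,8,12,24}  Σφ=1+1+2+2+2+4+4+8=24
[q^25] φ(25)=20,φ(5)=4,φ(1)=1 ⇒ 25
[q^26] φ(1)=1,φ(2)=1,φ(13)=12,φ(26)=12 ⇒ 26
[q^27] φ(27)=18,φ(9)=6,φ(3)=2,φ(1)=1 ⇒ 27
[q^28] φ(1)=1,φ(2)=1,φ(4)=2,φ(7)=6,φ(14)=6,φ(28)=12 ⇒ 28
n=29: 1·29 29·1  φ→[1+28]=29

23, 24, 25, 26, 27, 28, 29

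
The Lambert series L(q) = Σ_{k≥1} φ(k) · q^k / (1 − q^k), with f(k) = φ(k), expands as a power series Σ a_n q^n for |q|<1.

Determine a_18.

q^18  k|18↦φ(k): 18:6 9:6 6:2 3:2 2:1 1:1  a_18=18

a_18 = 18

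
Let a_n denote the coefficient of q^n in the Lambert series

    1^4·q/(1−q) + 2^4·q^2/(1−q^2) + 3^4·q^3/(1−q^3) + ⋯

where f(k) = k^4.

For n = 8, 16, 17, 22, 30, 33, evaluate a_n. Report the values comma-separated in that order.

n=8: 1·8 2·4 4·2 8·1  f→[1+16+256+4096]=4369
q^16  k|16↦f(k): 16:65536 8:4096 4:256 2:16 1:1  a_16=69905
q^17  k|17↦f(k): 17:83521 1:1  a_17=83522
q^22  k|22↦f(k): 22:234256 11:14641 2:16 1:1  a_22=248914
d|30:{1,2,3,5,6,10,15,30}  Σf=1+16+81+625+1296+10000+50625+810000=872644
q^33  k|33↦f(k): 33:1185921 11:14641 3:81 1:1  a_33=1200644

4369, 69905, 83522, 248914, 872644, 1200644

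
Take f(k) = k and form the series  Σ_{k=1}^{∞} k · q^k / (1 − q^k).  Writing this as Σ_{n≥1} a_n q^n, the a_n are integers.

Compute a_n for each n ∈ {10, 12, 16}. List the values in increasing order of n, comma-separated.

18, 28, 31

d|10:{1,2,5,10}  Σf=1+2+5+10=18
[q^12] f(1)=1,f(2)=2,f(3)=3,f(4)=4,f(6)=6,f(12)=12 ⇒ 28
d|16:{1,2,4,8,16}  Σf=1+2+4+8+16=31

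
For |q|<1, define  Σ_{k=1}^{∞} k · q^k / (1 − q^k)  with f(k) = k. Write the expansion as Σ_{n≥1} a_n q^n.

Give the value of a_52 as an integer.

d|52:{1,2,4,13,26,52}  Σf=1+2+4+13+26+52=98

a_52 = 98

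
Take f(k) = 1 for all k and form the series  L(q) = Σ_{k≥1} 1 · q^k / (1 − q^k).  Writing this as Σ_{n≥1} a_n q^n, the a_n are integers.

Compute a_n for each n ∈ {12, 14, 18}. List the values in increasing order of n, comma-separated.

n=12: 12·1 6·2 4·3 3·4 2·6 1·12  f→[1+1+1+1+1+1]=6
[q^14] f(14)=1,f(7)=1,f(2)=1,f(1)=1 ⇒ 4
d|18:{1,2,3,6,9,18}  Σf=1+1+1+1+1+1=6

6, 4, 6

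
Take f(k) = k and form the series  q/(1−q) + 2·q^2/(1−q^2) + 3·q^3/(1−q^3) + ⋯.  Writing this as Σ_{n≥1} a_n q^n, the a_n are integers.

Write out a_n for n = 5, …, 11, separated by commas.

6, 12, 8, 15, 13, 18, 12

d|5:{5,1}  Σf=5+1=6
n=6: 1·6 2·3 3·2 6·1  f→[1+2+3+6]=12
n=7: 1·7 7·1  f→[1+7]=8
[q^8] f(8)=8,f(4)=4,f(2)=2,f(1)=1 ⇒ 15
n=9: 1·9 3·3 9·1  f→[1+3+9]=13
d|10:{10,5,2,1}  Σf=10+5+2+1=18
d|11:{1,11}  Σf=1+11=12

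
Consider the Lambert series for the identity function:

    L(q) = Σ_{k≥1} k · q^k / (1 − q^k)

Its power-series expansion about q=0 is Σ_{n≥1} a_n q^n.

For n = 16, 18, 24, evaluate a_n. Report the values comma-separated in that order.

q^16  k|16↦f(k): 16:16 8:8 4:4 2:2 1:1  a_16=31
[q^18] f(18)=18,f(9)=9,f(6)=6,f(3)=3,f(2)=2,f(1)=1 ⇒ 39
[q^24] f(1)=1,f(2)=2,f(3)=3,f(4)=4,f(6)=6,f(8)=8,f(12)=12,f(24)=24 ⇒ 60

31, 39, 60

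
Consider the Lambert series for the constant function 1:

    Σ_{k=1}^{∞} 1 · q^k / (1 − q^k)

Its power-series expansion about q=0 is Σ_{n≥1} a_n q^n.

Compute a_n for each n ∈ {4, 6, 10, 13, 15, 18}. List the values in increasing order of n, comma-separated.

3, 4, 4, 2, 4, 6

[q^4] f(1)=1,f(2)=1,f(4)=1 ⇒ 3
q^6  k|6↦f(k): 1:1 2:1 3:1 6:1  a_6=4
n=10: 10·1 5·2 2·5 1·10  f→[1+1+1+1]=4
d|13:{13,1}  Σf=1+1=2
d|15:{15,5,3,1}  Σf=1+1+1+1=4
[q^18] f(18)=1,f(9)=1,f(6)=1,f(3)=1,f(2)=1,f(1)=1 ⇒ 6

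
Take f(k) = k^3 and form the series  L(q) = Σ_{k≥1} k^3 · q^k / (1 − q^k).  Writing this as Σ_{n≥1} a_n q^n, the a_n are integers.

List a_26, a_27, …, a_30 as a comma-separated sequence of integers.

19782, 20440, 25112, 24390, 31752

[q^26] f(26)=17576,f(13)=2197,f(2)=8,f(1)=1 ⇒ 19782
d|27:{27,9,3,1}  Σf=19683+729+27+1=20440
[q^28] f(1)=1,f(2)=8,f(4)=64,f(7)=343,f(14)=2744,f(28)=21952 ⇒ 25112
q^29  k|29↦f(k): 29:24389 1:1  a_29=24390
q^30  k|30↦f(k): 1:1 2:8 3:27 5:125 6:216 10:1000 15:3375 30:27000  a_30=31752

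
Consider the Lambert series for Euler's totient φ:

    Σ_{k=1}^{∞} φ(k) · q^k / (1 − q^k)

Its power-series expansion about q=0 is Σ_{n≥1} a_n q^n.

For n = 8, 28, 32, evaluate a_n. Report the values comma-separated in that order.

q^8  k|8↦φ(k): 8:4 4:2 2:1 1:1  a_8=8
d|28:{1,2,4,7,14,28}  Σφ=1+1+2+6+6+12=28
[q^32] φ(1)=1,φ(2)=1,φ(4)=2,φ(8)=4,φ(16)=8,φ(32)=16 ⇒ 32

8, 28, 32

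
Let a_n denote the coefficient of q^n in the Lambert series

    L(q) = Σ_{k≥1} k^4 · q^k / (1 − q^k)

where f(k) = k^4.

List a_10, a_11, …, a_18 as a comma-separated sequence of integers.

d|10:{1,2,5,10}  Σf=1+16+625+10000=10642
n=11: 1·11 11·1  f→[1+14641]=14642
q^12  k|12↦f(k): 1:1 2:16 3:81 4:256 6:1296 12:20736  a_12=22386
q^13  k|13↦f(k): 1:1 13:28561  a_13=28562
d|14:{1,2,7,14}  Σf=1+16+2401+38416=40834
d|15:{1,3,5,15}  Σf=1+81+625+50625=51332
d|16:{16,8,4,2,1}  Σf=65536+4096+256+16+1=69905
n=17: 17·1 1·17  f→[83521+1]=83522
[q^18] f(1)=1,f(2)=16,f(3)=81,f(6)=1296,f(9)=6561,f(18)=104976 ⇒ 112931

10642, 14642, 22386, 28562, 40834, 51332, 69905, 83522, 112931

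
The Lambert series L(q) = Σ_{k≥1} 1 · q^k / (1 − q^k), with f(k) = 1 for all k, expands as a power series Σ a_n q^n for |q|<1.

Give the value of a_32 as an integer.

n=32: 32·1 16·2 8·4 4·8 2·16 1·32  f→[1+1+1+1+1+1]=6

a_32 = 6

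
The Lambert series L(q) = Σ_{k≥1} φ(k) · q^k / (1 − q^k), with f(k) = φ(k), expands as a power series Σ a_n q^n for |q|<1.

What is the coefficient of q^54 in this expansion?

d|54:{1,2,3,6,9,18,27,54}  Σφ=1+1+2+2+6+6+18+18=54

a_54 = 54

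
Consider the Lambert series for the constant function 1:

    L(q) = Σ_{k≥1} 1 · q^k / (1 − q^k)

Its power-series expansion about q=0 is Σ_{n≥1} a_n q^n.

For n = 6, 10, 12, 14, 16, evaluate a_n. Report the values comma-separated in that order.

4, 4, 6, 4, 5

q^6  k|6↦f(k): 1:1 2:1 3:1 6:1  a_6=4
n=10: 1·10 2·5 5·2 10·1  f→[1+1+1+1]=4
q^12  k|12↦f(k): 1:1 2:1 3:1 4:1 6:1 12:1  a_12=6
q^14  k|14↦f(k): 14:1 7:1 2:1 1:1  a_14=4
[q^16] f(1)=1,f(2)=1,f(4)=1,f(8)=1,f(16)=1 ⇒ 5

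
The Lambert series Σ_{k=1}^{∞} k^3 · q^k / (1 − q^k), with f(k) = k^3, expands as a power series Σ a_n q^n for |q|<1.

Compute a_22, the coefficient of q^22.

[q^22] f(1)=1,f(2)=8,f(11)=1331,f(22)=10648 ⇒ 11988

a_22 = 11988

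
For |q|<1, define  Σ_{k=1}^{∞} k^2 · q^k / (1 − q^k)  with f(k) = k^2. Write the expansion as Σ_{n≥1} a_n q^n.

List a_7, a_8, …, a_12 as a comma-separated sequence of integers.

50, 85, 91, 130, 122, 210

q^7  k|7↦f(k): 7:49 1:1  a_7=50
d|8:{8,4,2,1}  Σf=64+16+4+1=85
q^9  k|9↦f(k): 1:1 3:9 9:81  a_9=91
n=10: 1·10 2·5 5·2 10·1  f→[1+4+25+100]=130
q^11  k|11↦f(k): 1:1 11:121  a_11=122
[q^12] f(12)=144,f(6)=36,f(4)=16,f(3)=9,f(2)=4,f(1)=1 ⇒ 210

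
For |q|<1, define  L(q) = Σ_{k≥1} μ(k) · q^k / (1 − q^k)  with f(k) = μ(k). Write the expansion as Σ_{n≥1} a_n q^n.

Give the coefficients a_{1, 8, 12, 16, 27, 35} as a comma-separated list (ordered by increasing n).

1, 0, 0, 0, 0, 0

d|1:{1}  Σμ=1=1
n=8: 1·8 2·4 4·2 8·1  μ→[1+(-1)+0+0]=0
[q^12] μ(12)=0,μ(6)=1,μ(4)=0,μ(3)=-1,μ(2)=-1,μ(1)=1 ⇒ 0
[q^16] μ(16)=0,μ(8)=0,μ(4)=0,μ(2)=-1,μ(1)=1 ⇒ 0
n=27: 27·1 9·3 3·9 1·27  μ→[0+0+(-1)+1]=0
q^35  k|35↦μ(k): 35:1 7:-1 5:-1 1:1  a_35=0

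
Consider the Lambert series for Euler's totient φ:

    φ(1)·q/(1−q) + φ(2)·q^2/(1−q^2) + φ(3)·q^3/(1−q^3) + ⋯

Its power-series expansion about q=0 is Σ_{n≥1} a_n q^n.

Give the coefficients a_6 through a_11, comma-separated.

n=6: 6·1 3·2 2·3 1·6  φ→[2+2+1+1]=6
[q^7] φ(1)=1,φ(7)=6 ⇒ 7
q^8  k|8↦φ(k): 8:4 4:2 2:1 1:1  a_8=8
[q^9] φ(1)=1,φ(3)=2,φ(9)=6 ⇒ 9
[q^10] φ(1)=1,φ(2)=1,φ(5)=4,φ(10)=4 ⇒ 10
d|11:{11,1}  Σφ=10+1=11

6, 7, 8, 9, 10, 11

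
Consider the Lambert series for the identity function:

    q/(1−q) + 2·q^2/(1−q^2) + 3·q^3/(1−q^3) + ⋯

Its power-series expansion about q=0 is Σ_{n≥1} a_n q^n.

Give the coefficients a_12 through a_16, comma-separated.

n=12: 1·12 2·6 3·4 4·3 6·2 12·1  f→[1+2+3+4+6+12]=28
d|13:{1,13}  Σf=1+13=14
[q^14] f(1)=1,f(2)=2,f(7)=7,f(14)=14 ⇒ 24
n=15: 1·15 3·5 5·3 15·1  f→[1+3+5+15]=24
[q^16] f(16)=16,f(8)=8,f(4)=4,f(2)=2,f(1)=1 ⇒ 31

28, 14, 24, 24, 31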